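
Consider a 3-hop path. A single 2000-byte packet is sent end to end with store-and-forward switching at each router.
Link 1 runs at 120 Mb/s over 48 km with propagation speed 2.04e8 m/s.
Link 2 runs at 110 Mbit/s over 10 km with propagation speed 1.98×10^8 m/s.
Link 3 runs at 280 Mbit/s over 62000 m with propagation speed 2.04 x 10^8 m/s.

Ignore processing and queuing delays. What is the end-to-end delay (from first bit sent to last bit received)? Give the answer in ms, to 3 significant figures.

L = 2000 × 8 = 16000 bits.
Transmission delays (L/R per hop): 0.133333, 0.145455, 0.0571429 ms; sum = 0.335931 ms.
Propagation delays (d/s per hop): 0.235294, 0.0505051, 0.303922 ms; sum = 0.589721 ms.
End-to-end = 0.926 ms.

0.926 ms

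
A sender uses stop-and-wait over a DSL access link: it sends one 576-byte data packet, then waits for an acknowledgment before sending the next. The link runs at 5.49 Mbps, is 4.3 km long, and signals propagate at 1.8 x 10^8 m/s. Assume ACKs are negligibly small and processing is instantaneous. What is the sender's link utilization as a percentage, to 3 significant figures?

94.6 %

t_tx = L/R = 4608/5490000 = 0.000839344 s.
t_prop = 4300/180000000 = 2.38889e-05 s; RTT = 4.77778e-05 s.
Cycle = t_tx + RTT = 0.000887122 s.
Utilization = t_tx / cycle = 0.000839344/0.000887122 = 94.6 %.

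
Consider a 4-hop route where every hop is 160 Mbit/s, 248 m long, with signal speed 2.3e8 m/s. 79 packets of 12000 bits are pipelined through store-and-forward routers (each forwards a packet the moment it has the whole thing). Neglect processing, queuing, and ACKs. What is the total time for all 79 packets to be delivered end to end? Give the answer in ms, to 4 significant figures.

6.154 ms

Per-hop transmission t_tx = L/R = 12000/160000000 = 0.075 ms.
Per-hop propagation t_prop = 248/2.3e+08 = 0.00107826 ms.
Pipeline fill: first packet needs 4·t_tx to clear all hops; remaining 78 packets each add one t_tx.
Total = (4+79-1)·t_tx + 4·t_prop = 82·0.075 + 4·0.00107826 = 6.154 ms.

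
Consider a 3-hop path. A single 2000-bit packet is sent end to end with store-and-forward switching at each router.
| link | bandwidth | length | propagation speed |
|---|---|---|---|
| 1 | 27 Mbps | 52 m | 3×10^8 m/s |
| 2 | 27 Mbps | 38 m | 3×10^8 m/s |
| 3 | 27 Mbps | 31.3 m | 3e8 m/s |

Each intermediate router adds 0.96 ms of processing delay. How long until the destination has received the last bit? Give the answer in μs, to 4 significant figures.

Transmission delay per hop = L/R = 2000/27000000 = 74.0741 μs; 3 hops → 222.222 μs.
Propagation delays (d/s per hop): 0.173333, 0.126667, 0.104333 μs; sum = 0.404333 μs.
Processing at 2 router(s): 2 × 0.96 ms = 1920 μs.
End-to-end = 2143 μs.

2143 μs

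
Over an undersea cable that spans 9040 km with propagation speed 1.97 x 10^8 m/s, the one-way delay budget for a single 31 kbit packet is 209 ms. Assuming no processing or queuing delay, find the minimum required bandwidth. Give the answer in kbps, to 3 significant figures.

190 kbps

Propagation delay = 9040000 / 197000000 = 45.8883 ms.
Transmission budget = 209 − 45.8883 = 163.112 ms.
R ≥ L / t_tx = 31000 bits / 0.163112 s = 190 kbps.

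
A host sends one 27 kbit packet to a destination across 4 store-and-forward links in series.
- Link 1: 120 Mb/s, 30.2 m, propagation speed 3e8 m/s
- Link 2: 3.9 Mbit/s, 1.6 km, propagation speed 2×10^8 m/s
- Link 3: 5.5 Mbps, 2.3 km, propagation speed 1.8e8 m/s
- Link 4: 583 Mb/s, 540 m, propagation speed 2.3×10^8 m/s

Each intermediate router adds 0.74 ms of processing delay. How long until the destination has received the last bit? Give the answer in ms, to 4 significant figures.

14.35 ms

L = 27000 bits.
Transmission delays (L/R per hop): 0.225, 6.92308, 4.90909, 0.0463122 ms; sum = 12.1035 ms.
Propagation delays (d/s per hop): 0.000100667, 0.008, 0.0127778, 0.00234783 ms; sum = 0.0232263 ms.
Processing at 3 router(s): 3 × 0.74 ms = 2.22 ms.
End-to-end = 14.35 ms.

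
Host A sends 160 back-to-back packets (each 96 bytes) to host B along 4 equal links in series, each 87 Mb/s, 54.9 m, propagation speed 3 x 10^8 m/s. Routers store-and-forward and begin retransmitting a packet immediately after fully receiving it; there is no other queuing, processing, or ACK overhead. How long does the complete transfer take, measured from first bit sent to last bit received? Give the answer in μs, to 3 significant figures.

Per-hop transmission t_tx = L/R = 768/87000000 = 8.82759 μs.
Per-hop propagation t_prop = 54.9/300000000 = 0.183 μs.
Pipeline fill: first packet needs 4·t_tx to clear all hops; remaining 159 packets each add one t_tx.
Total = (4+160-1)·t_tx + 4·t_prop = 163·8.82759 + 4·0.183 = 1440 μs.

1440 μs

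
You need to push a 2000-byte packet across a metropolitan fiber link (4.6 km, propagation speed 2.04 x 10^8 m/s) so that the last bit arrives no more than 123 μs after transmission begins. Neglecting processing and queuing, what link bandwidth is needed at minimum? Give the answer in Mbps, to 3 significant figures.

159 Mbps

L = 16000 bits.
Propagation delay = 4600 / 204000000 = 22.549 μs.
Transmission budget = 123 − 22.549 = 100.451 μs.
R ≥ L / t_tx = 16000 bits / 0.000100451 s = 159 Mbps.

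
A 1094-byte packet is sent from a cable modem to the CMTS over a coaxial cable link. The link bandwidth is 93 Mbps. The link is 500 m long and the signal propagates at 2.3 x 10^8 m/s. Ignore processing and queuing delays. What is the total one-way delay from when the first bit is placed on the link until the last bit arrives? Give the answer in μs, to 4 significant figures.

L = 1094 × 8 = 8752 bits.
Transmission delay = L/R = 8752 / 93000000 = 94.1075 μs.
Propagation delay = d/s = 500 m / 2.3e+08 m/s = 2.17391 μs.
Total = 96.28 μs.

96.28 μs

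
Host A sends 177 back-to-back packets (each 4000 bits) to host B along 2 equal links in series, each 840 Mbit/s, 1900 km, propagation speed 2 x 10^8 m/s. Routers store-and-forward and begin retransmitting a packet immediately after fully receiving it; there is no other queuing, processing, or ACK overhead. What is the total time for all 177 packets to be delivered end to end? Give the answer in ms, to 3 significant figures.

19.8 ms

Per-hop transmission t_tx = L/R = 4000/840000000 = 0.0047619 ms.
Per-hop propagation t_prop = 1900000/200000000 = 9.5 ms.
Pipeline fill: first packet needs 2·t_tx to clear all hops; remaining 176 packets each add one t_tx.
Total = (2+177-1)·t_tx + 2·t_prop = 178·0.0047619 + 2·9.5 = 19.8 ms.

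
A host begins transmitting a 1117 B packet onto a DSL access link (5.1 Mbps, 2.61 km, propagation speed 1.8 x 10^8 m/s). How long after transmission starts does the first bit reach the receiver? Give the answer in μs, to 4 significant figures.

14.50 μs

First bit experiences only propagation delay: d/s = 2610/180000000 = 14.50 μs.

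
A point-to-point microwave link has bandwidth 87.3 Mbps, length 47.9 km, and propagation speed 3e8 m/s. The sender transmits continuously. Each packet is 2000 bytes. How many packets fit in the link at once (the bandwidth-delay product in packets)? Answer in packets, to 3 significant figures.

0.871 packets

Propagation delay = 47900 / 300000000 = 0.000159667 s.
BDP = R × t_prop = 87300000 × 0.000159667 = 13938.9 bits.
In packets of 16000 bits: 0.871 packets.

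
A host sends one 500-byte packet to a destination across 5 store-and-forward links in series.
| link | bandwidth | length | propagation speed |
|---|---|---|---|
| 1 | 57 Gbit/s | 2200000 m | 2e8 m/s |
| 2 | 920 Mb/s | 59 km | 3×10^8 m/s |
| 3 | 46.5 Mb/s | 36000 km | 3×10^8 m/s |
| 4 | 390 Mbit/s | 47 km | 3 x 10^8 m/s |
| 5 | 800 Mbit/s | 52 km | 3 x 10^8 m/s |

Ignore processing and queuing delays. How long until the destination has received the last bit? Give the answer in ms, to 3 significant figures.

132 ms

L = 500 × 8 = 4000 bits.
Transmission delays (L/R per hop): 7.01754e-05, 0.00434783, 0.0860215, 0.0102564, 0.005 ms; sum = 0.105696 ms.
Propagation delays (d/s per hop): 11, 0.196667, 120, 0.156667, 0.173333 ms; sum = 131.527 ms.
End-to-end = 132 ms.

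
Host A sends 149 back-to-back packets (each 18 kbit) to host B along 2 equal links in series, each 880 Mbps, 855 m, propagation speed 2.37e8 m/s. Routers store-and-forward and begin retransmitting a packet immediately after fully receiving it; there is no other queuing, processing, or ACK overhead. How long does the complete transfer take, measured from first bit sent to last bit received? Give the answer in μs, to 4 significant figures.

3075 μs

Per-hop transmission t_tx = L/R = 18000/880000000 = 20.4545 μs.
Per-hop propagation t_prop = 855/237000000 = 3.60759 μs.
Pipeline fill: first packet needs 2·t_tx to clear all hops; remaining 148 packets each add one t_tx.
Total = (2+149-1)·t_tx + 2·t_prop = 150·20.4545 + 2·3.60759 = 3075 μs.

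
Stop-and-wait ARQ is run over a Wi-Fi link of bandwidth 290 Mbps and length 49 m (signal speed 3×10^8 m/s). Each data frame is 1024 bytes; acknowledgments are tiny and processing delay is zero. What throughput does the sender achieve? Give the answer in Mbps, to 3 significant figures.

t_tx = L/R = 8192/290000000 = 2.82483e-05 s.
t_prop = 49/300000000 = 1.63333e-07 s; RTT = 3.26667e-07 s.
Cycle = t_tx + RTT = 2.85749e-05 s.
Throughput = L / cycle = 8192 / 2.85749e-05 = 287 Mbps.

287 Mbps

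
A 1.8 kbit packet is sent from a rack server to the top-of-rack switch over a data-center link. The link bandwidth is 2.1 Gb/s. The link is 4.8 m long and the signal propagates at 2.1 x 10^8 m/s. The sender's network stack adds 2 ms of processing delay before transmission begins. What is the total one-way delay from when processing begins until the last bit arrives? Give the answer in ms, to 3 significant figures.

L = 1800 bits.
Transmission delay = L/R = 1800 / 2100000000 = 0.000857143 ms.
Propagation delay = d/s = 4.8 m / 210000000 m/s = 2.28571e-05 ms.
Plus processing delay 2 ms = 2 ms.
Total = 2.00 ms.

2.00 ms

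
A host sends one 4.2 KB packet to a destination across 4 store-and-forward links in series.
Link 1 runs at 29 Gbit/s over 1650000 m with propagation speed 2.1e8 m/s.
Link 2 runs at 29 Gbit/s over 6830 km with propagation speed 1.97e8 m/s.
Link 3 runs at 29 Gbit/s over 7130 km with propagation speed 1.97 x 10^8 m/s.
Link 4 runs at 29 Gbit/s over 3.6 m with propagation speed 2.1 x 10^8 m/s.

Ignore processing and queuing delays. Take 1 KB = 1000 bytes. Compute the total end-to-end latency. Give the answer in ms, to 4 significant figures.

L = 33600 bits.
Transmission delay per hop = L/R = 33600/29000000000 = 0.00115862 ms; 4 hops → 0.00463448 ms.
Propagation delays (d/s per hop): 7.85714, 34.6701, 36.1929, 1.71429e-05 ms; sum = 78.7201 ms.
End-to-end = 78.72 ms.

78.72 ms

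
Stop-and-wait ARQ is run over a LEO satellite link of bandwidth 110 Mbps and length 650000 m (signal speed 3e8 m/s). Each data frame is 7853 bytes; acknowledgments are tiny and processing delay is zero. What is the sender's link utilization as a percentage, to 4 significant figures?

11.65 %

t_tx = L/R = 62824/110000000 = 0.000571127 s.
t_prop = 650000/300000000 = 0.00216667 s; RTT = 0.00433333 s.
Cycle = t_tx + RTT = 0.00490446 s.
Utilization = t_tx / cycle = 0.000571127/0.00490446 = 11.65 %.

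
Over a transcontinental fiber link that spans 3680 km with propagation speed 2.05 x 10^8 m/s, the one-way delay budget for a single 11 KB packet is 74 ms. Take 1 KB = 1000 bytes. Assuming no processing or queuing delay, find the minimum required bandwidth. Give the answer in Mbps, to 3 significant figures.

L = 88000 bits.
Propagation delay = 3680000 / 2.05e+08 = 17.9512 ms.
Transmission budget = 74 − 17.9512 = 56.0488 ms.
R ≥ L / t_tx = 88000 bits / 0.0560488 s = 1.57 Mbps.

1.57 Mbps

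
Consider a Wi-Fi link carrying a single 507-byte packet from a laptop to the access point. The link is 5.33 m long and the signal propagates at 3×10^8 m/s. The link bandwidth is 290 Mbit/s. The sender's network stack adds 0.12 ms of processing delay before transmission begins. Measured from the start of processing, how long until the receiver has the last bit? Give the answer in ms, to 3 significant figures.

0.134 ms

L = 507 × 8 = 4056 bits.
Transmission delay = L/R = 4056 / 290000000 = 0.0139862 ms.
Propagation delay = d/s = 5.33 m / 300000000 m/s = 1.77667e-05 ms.
Plus processing delay 0.12 ms = 0.12 ms.
Total = 0.134 ms.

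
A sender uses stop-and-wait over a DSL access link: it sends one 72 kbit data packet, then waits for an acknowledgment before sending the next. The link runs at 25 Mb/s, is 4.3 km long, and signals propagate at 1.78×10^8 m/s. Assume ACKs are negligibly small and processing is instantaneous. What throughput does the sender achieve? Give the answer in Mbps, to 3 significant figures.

t_tx = L/R = 72000/25000000 = 0.00288 s.
t_prop = 4300/178000000 = 2.41573e-05 s; RTT = 4.83146e-05 s.
Cycle = t_tx + RTT = 0.00292831 s.
Throughput = L / cycle = 72000 / 0.00292831 = 24.6 Mbps.

24.6 Mbps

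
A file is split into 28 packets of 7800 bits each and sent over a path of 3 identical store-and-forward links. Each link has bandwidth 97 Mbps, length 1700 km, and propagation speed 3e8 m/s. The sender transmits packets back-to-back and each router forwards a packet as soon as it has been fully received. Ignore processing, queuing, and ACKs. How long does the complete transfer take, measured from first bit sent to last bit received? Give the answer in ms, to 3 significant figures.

19.4 ms

Per-hop transmission t_tx = L/R = 7800/97000000 = 0.0804124 ms.
Per-hop propagation t_prop = 1700000/300000000 = 5.66667 ms.
Pipeline fill: first packet needs 3·t_tx to clear all hops; remaining 27 packets each add one t_tx.
Total = (3+28-1)·t_tx + 3·t_prop = 30·0.0804124 + 3·5.66667 = 19.4 ms.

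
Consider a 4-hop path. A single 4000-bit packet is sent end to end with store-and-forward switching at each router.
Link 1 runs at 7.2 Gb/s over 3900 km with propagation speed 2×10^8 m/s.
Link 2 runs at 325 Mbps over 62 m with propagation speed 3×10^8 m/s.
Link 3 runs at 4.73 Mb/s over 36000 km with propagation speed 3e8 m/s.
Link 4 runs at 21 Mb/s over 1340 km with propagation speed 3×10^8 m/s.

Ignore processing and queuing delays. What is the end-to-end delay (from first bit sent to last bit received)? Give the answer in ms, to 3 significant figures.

Transmission delays (L/R per hop): 0.000555556, 0.0123077, 0.845666, 0.190476 ms; sum = 1.04901 ms.
Propagation delays (d/s per hop): 19.5, 0.000206667, 120, 4.46667 ms; sum = 143.967 ms.
End-to-end = 145 ms.

145 ms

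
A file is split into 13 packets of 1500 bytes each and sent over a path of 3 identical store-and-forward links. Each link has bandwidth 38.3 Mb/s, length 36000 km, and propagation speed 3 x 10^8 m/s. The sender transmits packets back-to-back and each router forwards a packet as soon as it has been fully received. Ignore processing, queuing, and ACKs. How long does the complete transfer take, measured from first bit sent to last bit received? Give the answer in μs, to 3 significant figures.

Per-hop transmission t_tx = L/R = 12000/38300000 = 313.316 μs.
Per-hop propagation t_prop = 36000000/300000000 = 120000 μs.
Pipeline fill: first packet needs 3·t_tx to clear all hops; remaining 12 packets each add one t_tx.
Total = (3+13-1)·t_tx + 3·t_prop = 15·313.316 + 3·120000 = 365000 μs.

365000 μs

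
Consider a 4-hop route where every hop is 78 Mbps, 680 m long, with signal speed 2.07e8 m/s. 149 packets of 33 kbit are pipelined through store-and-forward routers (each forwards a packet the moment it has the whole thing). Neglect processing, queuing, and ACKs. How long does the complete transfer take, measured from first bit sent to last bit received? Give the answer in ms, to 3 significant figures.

Per-hop transmission t_tx = L/R = 33000/78000000 = 0.423077 ms.
Per-hop propagation t_prop = 680/2.07e+08 = 0.00328502 ms.
Pipeline fill: first packet needs 4·t_tx to clear all hops; remaining 148 packets each add one t_tx.
Total = (4+149-1)·t_tx + 4·t_prop = 152·0.423077 + 4·0.00328502 = 64.3 ms.

64.3 ms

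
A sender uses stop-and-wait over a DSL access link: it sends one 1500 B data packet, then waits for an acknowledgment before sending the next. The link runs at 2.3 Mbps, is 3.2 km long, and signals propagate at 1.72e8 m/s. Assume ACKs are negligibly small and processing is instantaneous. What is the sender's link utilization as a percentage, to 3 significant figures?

t_tx = L/R = 12000/2300000 = 0.00521739 s.
t_prop = 3200/172000000 = 1.86047e-05 s; RTT = 3.72093e-05 s.
Cycle = t_tx + RTT = 0.0052546 s.
Utilization = t_tx / cycle = 0.00521739/0.0052546 = 99.3 %.

99.3 %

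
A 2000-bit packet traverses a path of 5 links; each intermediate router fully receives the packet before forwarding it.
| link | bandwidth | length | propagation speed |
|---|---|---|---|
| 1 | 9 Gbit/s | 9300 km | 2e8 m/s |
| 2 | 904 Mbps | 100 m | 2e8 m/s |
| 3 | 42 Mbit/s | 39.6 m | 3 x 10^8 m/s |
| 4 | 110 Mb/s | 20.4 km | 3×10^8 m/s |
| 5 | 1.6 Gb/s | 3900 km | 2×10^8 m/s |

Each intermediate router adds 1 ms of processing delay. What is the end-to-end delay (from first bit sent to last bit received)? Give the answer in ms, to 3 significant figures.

70.1 ms

Transmission delays (L/R per hop): 0.000222222, 0.00221239, 0.047619, 0.0181818, 0.00125 ms; sum = 0.0694855 ms.
Propagation delays (d/s per hop): 46.5, 0.0005, 0.000132, 0.068, 19.5 ms; sum = 66.0686 ms.
Processing at 4 router(s): 4 × 1 ms = 4 ms.
End-to-end = 70.1 ms.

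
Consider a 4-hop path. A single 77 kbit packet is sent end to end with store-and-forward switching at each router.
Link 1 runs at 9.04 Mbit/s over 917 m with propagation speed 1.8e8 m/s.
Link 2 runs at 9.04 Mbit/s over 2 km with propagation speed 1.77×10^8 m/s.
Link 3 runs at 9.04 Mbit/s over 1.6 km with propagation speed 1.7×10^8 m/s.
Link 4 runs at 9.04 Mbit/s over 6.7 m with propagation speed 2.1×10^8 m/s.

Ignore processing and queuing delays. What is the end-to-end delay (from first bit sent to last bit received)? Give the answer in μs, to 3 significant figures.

34100 μs

L = 77000 bits.
Transmission delay per hop = L/R = 77000/9040000 = 8517.7 μs; 4 hops → 34070.8 μs.
Propagation delays (d/s per hop): 5.09444, 11.2994, 9.41176, 0.0319048 μs; sum = 25.8375 μs.
End-to-end = 34100 μs.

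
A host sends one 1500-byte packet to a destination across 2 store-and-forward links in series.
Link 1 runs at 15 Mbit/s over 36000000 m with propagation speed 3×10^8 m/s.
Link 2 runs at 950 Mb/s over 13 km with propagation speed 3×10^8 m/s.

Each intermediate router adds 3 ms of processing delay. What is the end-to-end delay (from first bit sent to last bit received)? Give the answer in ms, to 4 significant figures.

L = 1500 × 8 = 12000 bits.
Transmission delays (L/R per hop): 0.8, 0.0126316 ms; sum = 0.812632 ms.
Propagation delays (d/s per hop): 120, 0.0433333 ms; sum = 120.043 ms.
Processing at 1 router(s): 1 × 3 ms = 3 ms.
End-to-end = 123.9 ms.

123.9 ms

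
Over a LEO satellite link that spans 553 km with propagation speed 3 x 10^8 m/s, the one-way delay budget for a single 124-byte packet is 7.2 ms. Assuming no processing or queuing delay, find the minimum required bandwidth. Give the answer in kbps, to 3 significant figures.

L = 992 bits.
Propagation delay = 553000 / 300000000 = 1.84333 ms.
Transmission budget = 7.2 − 1.84333 = 5.35667 ms.
R ≥ L / t_tx = 992 bits / 0.00535667 s = 185 kbps.

185 kbps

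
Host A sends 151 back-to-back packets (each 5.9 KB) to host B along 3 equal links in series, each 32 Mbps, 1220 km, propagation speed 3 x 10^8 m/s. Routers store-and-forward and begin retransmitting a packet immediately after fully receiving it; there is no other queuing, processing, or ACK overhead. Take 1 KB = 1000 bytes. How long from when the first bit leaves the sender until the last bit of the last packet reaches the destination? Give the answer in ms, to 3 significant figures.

Per-hop transmission t_tx = L/R = 47200/32000000 = 1.475 ms.
Per-hop propagation t_prop = 1220000/300000000 = 4.06667 ms.
Pipeline fill: first packet needs 3·t_tx to clear all hops; remaining 150 packets each add one t_tx.
Total = (3+151-1)·t_tx + 3·t_prop = 153·1.475 + 3·4.06667 = 238 ms.

238 ms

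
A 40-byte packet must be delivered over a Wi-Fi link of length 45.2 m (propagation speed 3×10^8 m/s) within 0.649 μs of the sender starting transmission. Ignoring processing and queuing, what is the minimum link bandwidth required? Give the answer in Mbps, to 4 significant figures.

642.1 Mbps

L = 320 bits.
Propagation delay = 45.2 / 300000000 = 0.150667 μs.
Transmission budget = 0.649 − 0.150667 = 0.498333 μs.
R ≥ L / t_tx = 320 bits / 4.98333e-07 s = 642.1 Mbps.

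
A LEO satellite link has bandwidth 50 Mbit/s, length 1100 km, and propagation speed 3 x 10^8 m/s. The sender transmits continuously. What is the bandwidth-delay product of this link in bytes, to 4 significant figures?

Propagation delay = 1100000 / 300000000 = 0.00366667 s.
BDP = R × t_prop = 50000000 × 0.00366667 = 183333 bits.
In bytes: 183333/8 = 22920 bytes.

22920 bytes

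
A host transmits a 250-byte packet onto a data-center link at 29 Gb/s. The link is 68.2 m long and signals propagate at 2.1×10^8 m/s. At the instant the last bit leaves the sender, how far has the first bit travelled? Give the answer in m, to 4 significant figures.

t_tx = L/R = 2000/29000000000 = 6.89655e-08 s.
Distance = s × t_tx = 210000000 × 6.89655e-08 = 14.48 m.

14.48 m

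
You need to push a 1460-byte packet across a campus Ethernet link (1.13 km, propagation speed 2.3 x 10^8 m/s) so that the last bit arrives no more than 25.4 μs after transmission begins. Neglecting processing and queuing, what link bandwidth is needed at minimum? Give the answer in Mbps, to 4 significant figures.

570.1 Mbps

L = 11680 bits.
Propagation delay = 1130 / 2.3e+08 = 4.91304 μs.
Transmission budget = 25.4 − 4.91304 = 20.487 μs.
R ≥ L / t_tx = 11680 bits / 2.0487e-05 s = 570.1 Mbps.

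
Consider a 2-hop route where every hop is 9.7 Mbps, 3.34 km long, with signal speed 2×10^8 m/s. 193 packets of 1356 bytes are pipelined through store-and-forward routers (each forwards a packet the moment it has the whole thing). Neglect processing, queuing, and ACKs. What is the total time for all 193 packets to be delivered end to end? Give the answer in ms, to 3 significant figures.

Per-hop transmission t_tx = L/R = 10848/9700000 = 1.11835 ms.
Per-hop propagation t_prop = 3340/200000000 = 0.0167 ms.
Pipeline fill: first packet needs 2·t_tx to clear all hops; remaining 192 packets each add one t_tx.
Total = (2+193-1)·t_tx + 2·t_prop = 194·1.11835 + 2·0.0167 = 217 ms.

217 ms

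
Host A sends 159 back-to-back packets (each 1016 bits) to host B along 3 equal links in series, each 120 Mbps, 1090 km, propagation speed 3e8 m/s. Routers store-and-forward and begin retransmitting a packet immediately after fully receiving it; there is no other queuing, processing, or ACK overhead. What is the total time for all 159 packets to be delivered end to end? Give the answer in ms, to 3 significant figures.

Per-hop transmission t_tx = L/R = 1016/120000000 = 0.00846667 ms.
Per-hop propagation t_prop = 1090000/300000000 = 3.63333 ms.
Pipeline fill: first packet needs 3·t_tx to clear all hops; remaining 158 packets each add one t_tx.
Total = (3+159-1)·t_tx + 3·t_prop = 161·0.00846667 + 3·3.63333 = 12.3 ms.

12.3 ms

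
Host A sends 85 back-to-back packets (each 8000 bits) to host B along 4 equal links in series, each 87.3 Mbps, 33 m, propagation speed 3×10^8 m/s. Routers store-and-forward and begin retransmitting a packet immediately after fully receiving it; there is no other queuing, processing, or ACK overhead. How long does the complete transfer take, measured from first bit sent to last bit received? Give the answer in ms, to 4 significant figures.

Per-hop transmission t_tx = L/R = 8000/87300000 = 0.091638 ms.
Per-hop propagation t_prop = 33/300000000 = 0.00011 ms.
Pipeline fill: first packet needs 4·t_tx to clear all hops; remaining 84 packets each add one t_tx.
Total = (4+85-1)·t_tx + 4·t_prop = 88·0.091638 + 4·0.00011 = 8.065 ms.

8.065 ms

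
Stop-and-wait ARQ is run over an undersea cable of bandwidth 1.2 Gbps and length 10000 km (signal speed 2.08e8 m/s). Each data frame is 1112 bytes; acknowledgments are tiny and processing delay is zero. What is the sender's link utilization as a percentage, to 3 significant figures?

0.00771 %

t_tx = L/R = 8896/1200000000 = 7.41333e-06 s.
t_prop = 10000000/208000000 = 0.0480769 s; RTT = 0.0961538 s.
Cycle = t_tx + RTT = 0.0961613 s.
Utilization = t_tx / cycle = 7.41333e-06/0.0961613 = 0.00771 %.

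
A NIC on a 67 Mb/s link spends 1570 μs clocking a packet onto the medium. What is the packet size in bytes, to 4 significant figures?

L = R × t_tx = 67000000 b/s × 0.00157 s = 105190 bits.
In bytes: 105190 / 8 = 13150 bytes.

13150 bytes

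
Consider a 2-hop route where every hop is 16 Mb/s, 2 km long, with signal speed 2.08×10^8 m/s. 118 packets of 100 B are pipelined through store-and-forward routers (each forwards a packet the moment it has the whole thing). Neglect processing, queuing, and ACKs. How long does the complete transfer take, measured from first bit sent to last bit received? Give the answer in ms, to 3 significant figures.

Per-hop transmission t_tx = L/R = 800/16000000 = 0.05 ms.
Per-hop propagation t_prop = 2000/208000000 = 0.00961538 ms.
Pipeline fill: first packet needs 2·t_tx to clear all hops; remaining 117 packets each add one t_tx.
Total = (2+118-1)·t_tx + 2·t_prop = 119·0.05 + 2·0.00961538 = 5.97 ms.

5.97 ms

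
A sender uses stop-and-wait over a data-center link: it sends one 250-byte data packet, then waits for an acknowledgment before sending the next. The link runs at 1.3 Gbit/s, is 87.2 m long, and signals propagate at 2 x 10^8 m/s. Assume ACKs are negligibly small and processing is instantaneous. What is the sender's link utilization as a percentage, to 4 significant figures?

t_tx = L/R = 2000/1300000000 = 1.53846e-06 s.
t_prop = 87.2/200000000 = 4.36e-07 s; RTT = 8.72e-07 s.
Cycle = t_tx + RTT = 2.41046e-06 s.
Utilization = t_tx / cycle = 1.53846e-06/2.41046e-06 = 63.82 %.

63.82 %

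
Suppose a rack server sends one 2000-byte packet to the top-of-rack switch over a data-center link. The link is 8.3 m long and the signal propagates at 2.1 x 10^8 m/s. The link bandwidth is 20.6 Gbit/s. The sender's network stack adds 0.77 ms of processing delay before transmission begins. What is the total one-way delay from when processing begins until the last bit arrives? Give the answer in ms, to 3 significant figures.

L = 2000 × 8 = 16000 bits.
Transmission delay = L/R = 16000 / 20600000000 = 0.000776699 ms.
Propagation delay = d/s = 8.3 m / 210000000 m/s = 3.95238e-05 ms.
Plus processing delay 0.77 ms = 0.77 ms.
Total = 0.771 ms.

0.771 ms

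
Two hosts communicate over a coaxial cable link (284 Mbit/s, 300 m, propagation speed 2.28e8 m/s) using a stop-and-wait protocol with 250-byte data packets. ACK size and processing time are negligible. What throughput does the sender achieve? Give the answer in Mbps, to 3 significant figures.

t_tx = L/R = 2000/284000000 = 7.04225e-06 s.
t_prop = 300/2.28e+08 = 1.31579e-06 s; RTT = 2.63158e-06 s.
Cycle = t_tx + RTT = 9.67383e-06 s.
Throughput = L / cycle = 2000 / 9.67383e-06 = 207 Mbps.

207 Mbps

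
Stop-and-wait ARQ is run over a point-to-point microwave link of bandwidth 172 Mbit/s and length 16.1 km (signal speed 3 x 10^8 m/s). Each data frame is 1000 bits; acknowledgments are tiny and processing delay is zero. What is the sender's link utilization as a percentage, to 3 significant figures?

5.14 %

t_tx = L/R = 1000/172000000 = 5.81395e-06 s.
t_prop = 16100/300000000 = 5.36667e-05 s; RTT = 0.000107333 s.
Cycle = t_tx + RTT = 0.000113147 s.
Utilization = t_tx / cycle = 5.81395e-06/0.000113147 = 5.14 %.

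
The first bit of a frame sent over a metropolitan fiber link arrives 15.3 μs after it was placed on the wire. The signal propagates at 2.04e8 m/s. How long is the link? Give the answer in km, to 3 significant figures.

d = s × t_prop = 204000000 × 1.53e-05 = 3.12 km.

3.12 km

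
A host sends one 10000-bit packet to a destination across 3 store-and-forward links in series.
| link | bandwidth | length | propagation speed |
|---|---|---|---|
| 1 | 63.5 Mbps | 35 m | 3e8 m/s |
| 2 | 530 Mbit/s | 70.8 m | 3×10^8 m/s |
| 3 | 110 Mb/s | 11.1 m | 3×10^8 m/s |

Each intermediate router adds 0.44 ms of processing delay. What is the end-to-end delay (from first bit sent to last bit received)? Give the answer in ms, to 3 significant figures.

1.15 ms

Transmission delays (L/R per hop): 0.15748, 0.0188679, 0.0909091 ms; sum = 0.267257 ms.
Propagation delays (d/s per hop): 0.000116667, 0.000236, 3.7e-05 ms; sum = 0.000389667 ms.
Processing at 2 router(s): 2 × 0.44 ms = 0.88 ms.
End-to-end = 1.15 ms.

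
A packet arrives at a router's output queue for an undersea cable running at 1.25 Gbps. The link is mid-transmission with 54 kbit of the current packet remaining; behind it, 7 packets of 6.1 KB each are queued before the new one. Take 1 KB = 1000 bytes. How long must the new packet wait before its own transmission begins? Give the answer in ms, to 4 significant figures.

Each queued packet: L/R = 48800/1250000000 = 0.03904 ms.
7 queued → 0.27328 ms.
Plus remaining 54000 bits of current packet: 0.0432 ms.
Queuing delay = 0.3165 ms.

0.3165 ms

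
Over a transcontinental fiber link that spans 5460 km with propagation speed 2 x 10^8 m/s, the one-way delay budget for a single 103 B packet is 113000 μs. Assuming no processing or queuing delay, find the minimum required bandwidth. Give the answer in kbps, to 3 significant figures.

9.61 kbps

L = 824 bits.
Propagation delay = 5460000 / 200000000 = 27300 μs.
Transmission budget = 113000 − 27300 = 85700 μs.
R ≥ L / t_tx = 824 bits / 0.0857 s = 9.61 kbps.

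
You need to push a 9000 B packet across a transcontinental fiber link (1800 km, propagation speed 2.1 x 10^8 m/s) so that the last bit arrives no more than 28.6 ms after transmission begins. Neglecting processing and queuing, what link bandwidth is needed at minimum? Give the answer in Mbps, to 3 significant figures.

3.59 Mbps

L = 72000 bits.
Propagation delay = 1800000 / 210000000 = 8.57143 ms.
Transmission budget = 28.6 − 8.57143 = 20.0286 ms.
R ≥ L / t_tx = 72000 bits / 0.0200286 s = 3.59 Mbps.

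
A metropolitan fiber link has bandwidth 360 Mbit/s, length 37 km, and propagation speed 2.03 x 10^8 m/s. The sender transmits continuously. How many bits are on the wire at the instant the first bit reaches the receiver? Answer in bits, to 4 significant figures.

Propagation delay = 37000 / 2.03e+08 = 0.000182266 s.
BDP = R × t_prop = 360000000 × 0.000182266 = 65615.8 bits.

65620 bits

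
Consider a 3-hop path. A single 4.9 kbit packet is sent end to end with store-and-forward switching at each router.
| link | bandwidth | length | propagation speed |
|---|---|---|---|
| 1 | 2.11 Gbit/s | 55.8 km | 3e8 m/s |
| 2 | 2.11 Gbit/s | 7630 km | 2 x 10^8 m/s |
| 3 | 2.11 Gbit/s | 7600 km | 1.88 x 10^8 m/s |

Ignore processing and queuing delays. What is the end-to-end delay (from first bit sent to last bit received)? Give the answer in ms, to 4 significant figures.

78.77 ms

L = 4900 bits.
Transmission delay per hop = L/R = 4900/2.11e+09 = 0.00232227 ms; 3 hops → 0.00696682 ms.
Propagation delays (d/s per hop): 0.186, 38.15, 40.4255 ms; sum = 78.7615 ms.
End-to-end = 78.77 ms.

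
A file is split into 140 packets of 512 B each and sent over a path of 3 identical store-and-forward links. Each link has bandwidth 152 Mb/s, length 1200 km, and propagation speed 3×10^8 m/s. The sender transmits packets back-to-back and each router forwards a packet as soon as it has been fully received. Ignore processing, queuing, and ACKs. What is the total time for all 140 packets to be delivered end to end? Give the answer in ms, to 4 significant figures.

Per-hop transmission t_tx = L/R = 4096/152000000 = 0.0269474 ms.
Per-hop propagation t_prop = 1200000/300000000 = 4 ms.
Pipeline fill: first packet needs 3·t_tx to clear all hops; remaining 139 packets each add one t_tx.
Total = (3+140-1)·t_tx + 3·t_prop = 142·0.0269474 + 3·4 = 15.83 ms.

15.83 ms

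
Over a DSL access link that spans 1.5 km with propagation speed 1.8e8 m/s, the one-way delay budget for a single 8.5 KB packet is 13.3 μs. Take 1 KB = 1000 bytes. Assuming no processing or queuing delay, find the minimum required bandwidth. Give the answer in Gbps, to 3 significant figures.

L = 68000 bits.
Propagation delay = 1500 / 180000000 = 8.33333 μs.
Transmission budget = 13.3 − 8.33333 = 4.96667 μs.
R ≥ L / t_tx = 68000 bits / 4.96667e-06 s = 13.7 Gbps.

13.7 Gbps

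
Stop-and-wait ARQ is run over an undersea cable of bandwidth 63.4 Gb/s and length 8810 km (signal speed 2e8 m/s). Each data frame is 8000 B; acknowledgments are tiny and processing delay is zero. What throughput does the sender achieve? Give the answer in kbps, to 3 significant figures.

t_tx = L/R = 64000/63400000000 = 1.00946e-06 s.
t_prop = 8810000/200000000 = 0.04405 s; RTT = 0.0881 s.
Cycle = t_tx + RTT = 0.088101 s.
Throughput = L / cycle = 64000 / 0.088101 = 726 kbps.

726 kbps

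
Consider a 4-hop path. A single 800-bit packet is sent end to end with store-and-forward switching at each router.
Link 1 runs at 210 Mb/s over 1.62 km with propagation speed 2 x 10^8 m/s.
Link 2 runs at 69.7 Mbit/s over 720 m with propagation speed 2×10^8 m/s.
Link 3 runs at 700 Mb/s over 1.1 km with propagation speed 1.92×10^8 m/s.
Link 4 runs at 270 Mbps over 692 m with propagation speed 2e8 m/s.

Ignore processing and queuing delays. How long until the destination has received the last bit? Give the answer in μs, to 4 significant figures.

40.28 μs

Transmission delays (L/R per hop): 3.80952, 11.4778, 1.14286, 2.96296 μs; sum = 19.3931 μs.
Propagation delays (d/s per hop): 8.1, 3.6, 5.72917, 3.46 μs; sum = 20.8892 μs.
End-to-end = 40.28 μs.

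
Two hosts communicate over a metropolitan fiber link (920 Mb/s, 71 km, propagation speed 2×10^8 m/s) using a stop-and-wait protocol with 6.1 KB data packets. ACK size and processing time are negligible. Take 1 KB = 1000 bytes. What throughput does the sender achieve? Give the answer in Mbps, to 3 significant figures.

64.0 Mbps

t_tx = L/R = 48800/920000000 = 5.30435e-05 s.
t_prop = 71000/200000000 = 0.000355 s; RTT = 0.00071 s.
Cycle = t_tx + RTT = 0.000763043 s.
Throughput = L / cycle = 48800 / 0.000763043 = 64.0 Mbps.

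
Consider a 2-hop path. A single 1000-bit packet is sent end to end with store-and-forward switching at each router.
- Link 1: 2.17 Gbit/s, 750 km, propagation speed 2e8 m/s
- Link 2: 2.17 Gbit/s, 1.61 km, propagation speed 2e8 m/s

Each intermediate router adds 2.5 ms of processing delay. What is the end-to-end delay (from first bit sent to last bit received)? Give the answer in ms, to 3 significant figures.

Transmission delay per hop = L/R = 1000/2170000000 = 0.000460829 ms; 2 hops → 0.000921659 ms.
Propagation delays (d/s per hop): 3.75, 0.00805 ms; sum = 3.75805 ms.
Processing at 1 router(s): 1 × 2.5 ms = 2.5 ms.
End-to-end = 6.26 ms.

6.26 ms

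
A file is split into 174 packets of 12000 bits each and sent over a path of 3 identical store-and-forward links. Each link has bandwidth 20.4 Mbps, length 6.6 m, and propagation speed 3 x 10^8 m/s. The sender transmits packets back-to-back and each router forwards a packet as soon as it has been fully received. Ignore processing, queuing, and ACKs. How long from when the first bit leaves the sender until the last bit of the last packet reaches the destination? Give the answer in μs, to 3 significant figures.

Per-hop transmission t_tx = L/R = 12000/20400000 = 588.235 μs.
Per-hop propagation t_prop = 6.6/300000000 = 0.022 μs.
Pipeline fill: first packet needs 3·t_tx to clear all hops; remaining 173 packets each add one t_tx.
Total = (3+174-1)·t_tx + 3·t_prop = 176·588.235 + 3·0.022 = 104000 μs.

104000 μs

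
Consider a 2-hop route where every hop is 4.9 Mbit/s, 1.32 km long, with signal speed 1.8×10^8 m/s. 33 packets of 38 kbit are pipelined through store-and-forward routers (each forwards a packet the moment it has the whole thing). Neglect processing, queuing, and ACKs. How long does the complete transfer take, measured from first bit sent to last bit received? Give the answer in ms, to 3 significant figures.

Per-hop transmission t_tx = L/R = 38000/4900000 = 7.7551 ms.
Per-hop propagation t_prop = 1320/180000000 = 0.00733333 ms.
Pipeline fill: first packet needs 2·t_tx to clear all hops; remaining 32 packets each add one t_tx.
Total = (2+33-1)·t_tx + 2·t_prop = 34·7.7551 + 2·0.00733333 = 264 ms.

264 ms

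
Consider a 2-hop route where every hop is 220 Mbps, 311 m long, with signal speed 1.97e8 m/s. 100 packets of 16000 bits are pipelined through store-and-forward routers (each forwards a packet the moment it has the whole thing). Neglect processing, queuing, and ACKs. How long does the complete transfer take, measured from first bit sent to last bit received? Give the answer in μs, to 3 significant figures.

Per-hop transmission t_tx = L/R = 16000/220000000 = 72.7273 μs.
Per-hop propagation t_prop = 311/197000000 = 1.57868 μs.
Pipeline fill: first packet needs 2·t_tx to clear all hops; remaining 99 packets each add one t_tx.
Total = (2+100-1)·t_tx + 2·t_prop = 101·72.7273 + 2·1.57868 = 7350 μs.

7350 μs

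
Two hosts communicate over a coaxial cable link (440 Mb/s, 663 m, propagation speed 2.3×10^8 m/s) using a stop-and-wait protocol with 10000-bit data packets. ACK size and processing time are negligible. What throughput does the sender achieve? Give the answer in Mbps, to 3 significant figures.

t_tx = L/R = 10000/440000000 = 2.27273e-05 s.
t_prop = 663/2.3e+08 = 2.88261e-06 s; RTT = 5.76522e-06 s.
Cycle = t_tx + RTT = 2.84925e-05 s.
Throughput = L / cycle = 10000 / 2.84925e-05 = 351 Mbps.

351 Mbps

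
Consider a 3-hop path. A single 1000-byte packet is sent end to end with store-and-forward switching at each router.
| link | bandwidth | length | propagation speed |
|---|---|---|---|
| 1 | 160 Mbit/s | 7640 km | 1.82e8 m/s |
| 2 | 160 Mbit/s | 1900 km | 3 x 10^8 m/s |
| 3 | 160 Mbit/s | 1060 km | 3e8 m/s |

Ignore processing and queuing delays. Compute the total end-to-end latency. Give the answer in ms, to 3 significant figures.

L = 1000 × 8 = 8000 bits.
Transmission delay per hop = L/R = 8000/160000000 = 0.05 ms; 3 hops → 0.15 ms.
Propagation delays (d/s per hop): 41.978, 6.33333, 3.53333 ms; sum = 51.8447 ms.
End-to-end = 52.0 ms.

52.0 ms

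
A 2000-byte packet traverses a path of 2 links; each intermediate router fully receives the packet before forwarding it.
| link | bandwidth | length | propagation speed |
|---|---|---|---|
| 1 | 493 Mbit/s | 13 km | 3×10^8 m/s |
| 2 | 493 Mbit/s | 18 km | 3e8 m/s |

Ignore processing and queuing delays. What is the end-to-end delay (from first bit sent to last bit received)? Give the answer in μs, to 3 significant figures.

L = 2000 × 8 = 16000 bits.
Transmission delay per hop = L/R = 16000/493000000 = 32.4544 μs; 2 hops → 64.9087 μs.
Propagation delays (d/s per hop): 43.3333, 60 μs; sum = 103.333 μs.
End-to-end = 168 μs.

168 μs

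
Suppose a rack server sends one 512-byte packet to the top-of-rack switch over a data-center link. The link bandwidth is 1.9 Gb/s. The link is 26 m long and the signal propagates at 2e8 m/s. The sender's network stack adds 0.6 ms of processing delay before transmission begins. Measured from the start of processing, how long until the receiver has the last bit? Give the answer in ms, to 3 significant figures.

L = 512 × 8 = 4096 bits.
Transmission delay = L/R = 4096 / 1900000000 = 0.00215579 ms.
Propagation delay = d/s = 26 m / 200000000 m/s = 0.00013 ms.
Plus processing delay 0.6 ms = 0.6 ms.
Total = 0.602 ms.

0.602 ms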